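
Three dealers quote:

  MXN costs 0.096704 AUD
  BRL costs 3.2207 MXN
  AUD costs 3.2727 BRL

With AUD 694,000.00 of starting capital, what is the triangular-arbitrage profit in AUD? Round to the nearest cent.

Profitable loop is AUD → BRL → MXN → AUD:
AUD 694,000.00 × 3.2727 = BRL 2,271,253.80
BRL 2,271,253.80 × 3.2207 = MXN 7,315,027.11
MXN 7,315,027.11 × 0.096704 = AUD 707,392.38
Profit = AUD 707,392.38 − AUD 694,000.00

Profit: AUD 13,392.38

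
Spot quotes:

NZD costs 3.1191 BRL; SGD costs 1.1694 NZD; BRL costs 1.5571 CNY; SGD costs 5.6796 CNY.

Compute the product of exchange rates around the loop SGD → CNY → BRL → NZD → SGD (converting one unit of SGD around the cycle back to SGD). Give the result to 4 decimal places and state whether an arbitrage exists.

1.0000 (no arbitrage)

Around SGD → CNY → BRL → NZD → SGD: 1 × 5.6796 ÷ 1.5571 ÷ 3.1191 ÷ 1.1694 = 1.000020
Product ≈ 1 (deviation 0.002%, within rounding noise).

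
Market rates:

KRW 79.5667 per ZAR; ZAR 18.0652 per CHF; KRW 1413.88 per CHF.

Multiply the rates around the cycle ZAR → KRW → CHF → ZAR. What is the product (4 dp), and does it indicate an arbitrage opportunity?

1.0166 (arbitrage exists)

Around ZAR → KRW → CHF → ZAR: 1 × 79.5667 ÷ 1413.88 × 18.0652 = 1.016627
Product > 1; profitable direction is ZAR → KRW → CHF → ZAR.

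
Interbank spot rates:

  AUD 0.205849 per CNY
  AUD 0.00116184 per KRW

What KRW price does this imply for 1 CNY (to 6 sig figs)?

CNY/KRW = 177.175

1 CNY × 0.205849 = 0.205849 AUD
0.205849 AUD ÷ 0.00116184 = 177.175 KRW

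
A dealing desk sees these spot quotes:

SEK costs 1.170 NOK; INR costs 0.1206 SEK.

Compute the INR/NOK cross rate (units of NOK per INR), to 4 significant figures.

INR/NOK = 0.1411

1 INR × 0.1206 = 0.1206 SEK
0.1206 SEK × 1.170 = 0.141102 NOK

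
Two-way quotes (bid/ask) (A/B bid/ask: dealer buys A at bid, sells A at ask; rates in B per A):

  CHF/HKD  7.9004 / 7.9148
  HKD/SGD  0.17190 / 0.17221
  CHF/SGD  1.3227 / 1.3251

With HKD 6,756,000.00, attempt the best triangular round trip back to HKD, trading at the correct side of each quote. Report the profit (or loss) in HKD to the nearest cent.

Best loop HKD → SGD → CHF → HKD:
HKD 6,756,000.00 × 0.17190 (sell HKD at bid) = SGD 1,161,356.40
SGD 1,161,356.40 ÷ 1.3251 (buy CHF at ask) = CHF 876,429.25
CHF 876,429.25 × 7.9004 (sell CHF at bid) = HKD 6,924,141.65

Net profit: HKD 168,141.65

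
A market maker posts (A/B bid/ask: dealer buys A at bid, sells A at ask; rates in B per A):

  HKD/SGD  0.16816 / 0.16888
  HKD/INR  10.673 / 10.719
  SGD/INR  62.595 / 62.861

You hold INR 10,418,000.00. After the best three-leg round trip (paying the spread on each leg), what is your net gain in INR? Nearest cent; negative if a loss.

Best loop INR → SGD → HKD → INR:
INR 10,418,000.00 ÷ 62.861 (buy SGD at ask) = SGD 165,730.74
SGD 165,730.74 ÷ 0.16888 (buy HKD at ask) = HKD 981,352.08
HKD 981,352.08 × 10.673 (sell HKD at bid) = INR 10,473,970.75

Net profit: INR 55,970.75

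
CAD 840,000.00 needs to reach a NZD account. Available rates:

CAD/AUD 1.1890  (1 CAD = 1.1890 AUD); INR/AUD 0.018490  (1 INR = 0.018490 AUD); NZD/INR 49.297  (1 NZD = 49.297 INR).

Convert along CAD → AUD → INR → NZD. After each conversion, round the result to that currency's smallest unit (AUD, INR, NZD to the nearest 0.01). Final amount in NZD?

NZD 1,095,730.47

CAD 840,000.00 × 1.1890 = AUD 998,760.00
AUD 998,760.00 ÷ 0.018490 = INR 54,016,224.99
INR 54,016,224.99 ÷ 49.297 = NZD 1,095,730.47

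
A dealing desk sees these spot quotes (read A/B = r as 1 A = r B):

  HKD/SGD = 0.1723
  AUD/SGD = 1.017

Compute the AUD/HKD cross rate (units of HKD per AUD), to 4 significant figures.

1 AUD × 1.017 = 1.017 SGD
1.017 SGD ÷ 0.1723 = 5.9025 HKD

AUD/HKD = 5.902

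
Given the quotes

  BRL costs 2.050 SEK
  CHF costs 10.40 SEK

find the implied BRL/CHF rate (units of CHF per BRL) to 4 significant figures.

BRL/CHF = 0.1971

1 BRL × 2.050 = 2.05 SEK
2.05 SEK ÷ 10.40 = 0.197115 CHF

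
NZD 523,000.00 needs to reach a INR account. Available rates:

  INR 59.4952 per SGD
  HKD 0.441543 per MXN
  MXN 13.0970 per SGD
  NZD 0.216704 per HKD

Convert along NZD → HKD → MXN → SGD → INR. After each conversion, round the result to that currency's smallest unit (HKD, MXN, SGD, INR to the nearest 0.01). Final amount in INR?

INR 24,829,722.01

NZD 523,000.00 ÷ 0.216704 = HKD 2,413,430.30
HKD 2,413,430.30 ÷ 0.441543 = MXN 5,465,900.94
MXN 5,465,900.94 ÷ 13.0970 = SGD 417,339.92
SGD 417,339.92 × 59.4952 = INR 24,829,722.01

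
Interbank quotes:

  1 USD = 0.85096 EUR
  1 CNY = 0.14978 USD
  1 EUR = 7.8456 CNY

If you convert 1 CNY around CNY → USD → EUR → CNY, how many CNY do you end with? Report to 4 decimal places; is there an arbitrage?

1.0000 (no arbitrage)

Around CNY → USD → EUR → CNY: 1 × 0.14978 × 0.85096 × 7.8456 = 0.999975
Product ≈ 1 (deviation 0.003%, within rounding noise).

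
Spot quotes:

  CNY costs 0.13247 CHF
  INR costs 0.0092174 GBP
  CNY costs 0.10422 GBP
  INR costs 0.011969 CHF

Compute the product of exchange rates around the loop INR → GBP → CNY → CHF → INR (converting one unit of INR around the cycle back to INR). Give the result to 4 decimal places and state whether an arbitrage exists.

0.9789 (arbitrage exists)

Around INR → GBP → CNY → CHF → INR: 1 × 0.0092174 ÷ 0.10422 × 0.13247 ÷ 0.011969 = 0.978852
Product < 1; profitable direction is INR → CHF → CNY → GBP → INR.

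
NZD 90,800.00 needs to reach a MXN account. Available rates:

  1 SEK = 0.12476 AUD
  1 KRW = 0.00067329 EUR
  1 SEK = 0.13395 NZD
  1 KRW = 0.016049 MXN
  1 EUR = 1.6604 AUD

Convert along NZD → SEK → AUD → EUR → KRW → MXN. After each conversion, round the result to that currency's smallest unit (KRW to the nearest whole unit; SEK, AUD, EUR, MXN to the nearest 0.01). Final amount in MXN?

MXN 1,214,091.88

NZD 90,800.00 ÷ 0.13395 = SEK 677,864.87
SEK 677,864.87 × 0.12476 = AUD 84,570.42
AUD 84,570.42 ÷ 1.6604 = EUR 50,933.76
EUR 50,933.76 ÷ 0.00067329 = KRW 75,649,067
KRW 75,649,067 × 0.016049 = MXN 1,214,091.88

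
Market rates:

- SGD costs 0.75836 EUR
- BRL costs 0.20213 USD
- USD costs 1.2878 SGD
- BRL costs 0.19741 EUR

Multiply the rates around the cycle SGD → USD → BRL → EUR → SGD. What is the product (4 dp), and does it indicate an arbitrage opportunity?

1.0000 (no arbitrage)

Around SGD → USD → BRL → EUR → SGD: 1 ÷ 1.2878 ÷ 0.20213 × 0.19741 ÷ 0.75836 = 1.000033
Product ≈ 1 (deviation 0.003%, within rounding noise).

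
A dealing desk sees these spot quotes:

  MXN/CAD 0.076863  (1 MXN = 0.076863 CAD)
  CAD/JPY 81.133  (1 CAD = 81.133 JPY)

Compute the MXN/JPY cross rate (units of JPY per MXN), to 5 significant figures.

MXN/JPY = 6.2361

1 MXN × 0.076863 = 0.076863 CAD
0.076863 CAD × 81.133 = 6.23613 JPY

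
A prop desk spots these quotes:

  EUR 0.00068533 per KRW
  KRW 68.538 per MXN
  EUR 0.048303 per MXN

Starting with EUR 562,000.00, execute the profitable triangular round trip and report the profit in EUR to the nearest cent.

Profit: EUR 15,935.34

Profitable loop is EUR → KRW → MXN → EUR:
EUR 562,000.00 ÷ 0.00068533 = KRW 820,042,899
KRW 820,042,899 ÷ 68.538 = MXN 11,964,791.78
MXN 11,964,791.78 × 0.048303 = EUR 577,935.34
Profit = EUR 577,935.34 − EUR 562,000.00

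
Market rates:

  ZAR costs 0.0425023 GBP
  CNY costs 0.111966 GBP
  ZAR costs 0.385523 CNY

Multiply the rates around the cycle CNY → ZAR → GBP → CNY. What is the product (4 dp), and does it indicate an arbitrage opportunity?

0.9846 (arbitrage exists)

Around CNY → ZAR → GBP → CNY: 1 ÷ 0.385523 × 0.0425023 ÷ 0.111966 = 0.984637
Product < 1; profitable direction is CNY → GBP → ZAR → CNY.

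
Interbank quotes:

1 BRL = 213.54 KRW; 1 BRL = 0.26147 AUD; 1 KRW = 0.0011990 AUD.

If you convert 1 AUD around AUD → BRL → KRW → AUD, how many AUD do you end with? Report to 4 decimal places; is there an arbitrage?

Around AUD → BRL → KRW → AUD: 1 ÷ 0.26147 × 213.54 × 0.0011990 = 0.979212
Product < 1; profitable direction is AUD → KRW → BRL → AUD.

0.9792 (arbitrage exists)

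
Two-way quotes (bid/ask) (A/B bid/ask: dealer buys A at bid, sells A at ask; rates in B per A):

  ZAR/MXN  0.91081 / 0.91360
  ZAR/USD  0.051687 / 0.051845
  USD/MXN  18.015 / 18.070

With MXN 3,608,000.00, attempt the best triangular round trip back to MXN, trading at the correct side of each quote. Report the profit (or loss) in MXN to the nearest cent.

Best loop MXN → ZAR → USD → MXN:
MXN 3,608,000.00 ÷ 0.91360 (buy ZAR at ask) = ZAR 3,949,211.91
ZAR 3,949,211.91 × 0.051687 (sell ZAR at bid) = USD 204,122.92
USD 204,122.92 × 18.015 (sell USD at bid) = MXN 3,677,274.33

Net profit: MXN 69,274.33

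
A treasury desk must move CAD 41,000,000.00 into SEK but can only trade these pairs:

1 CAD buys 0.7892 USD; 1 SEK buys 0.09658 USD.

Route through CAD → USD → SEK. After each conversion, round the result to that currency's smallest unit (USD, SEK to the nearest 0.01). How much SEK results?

SEK 335,030,026.92

CAD 41,000,000.00 × 0.7892 = USD 32,357,200.00
USD 32,357,200.00 ÷ 0.09658 = SEK 335,030,026.92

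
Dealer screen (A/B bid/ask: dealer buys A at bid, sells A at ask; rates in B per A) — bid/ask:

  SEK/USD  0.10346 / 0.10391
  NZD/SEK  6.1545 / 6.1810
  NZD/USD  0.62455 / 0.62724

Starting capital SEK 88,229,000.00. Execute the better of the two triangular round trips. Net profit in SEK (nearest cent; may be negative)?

Best loop SEK → USD → NZD → SEK:
SEK 88,229,000.00 × 0.10346 (sell SEK at bid) = USD 9,128,172.34
USD 9,128,172.34 ÷ 0.62724 (buy NZD at ask) = NZD 14,552,918.09
NZD 14,552,918.09 × 6.1545 (sell NZD at bid) = SEK 89,565,934.36

Net profit: SEK 1,336,934.36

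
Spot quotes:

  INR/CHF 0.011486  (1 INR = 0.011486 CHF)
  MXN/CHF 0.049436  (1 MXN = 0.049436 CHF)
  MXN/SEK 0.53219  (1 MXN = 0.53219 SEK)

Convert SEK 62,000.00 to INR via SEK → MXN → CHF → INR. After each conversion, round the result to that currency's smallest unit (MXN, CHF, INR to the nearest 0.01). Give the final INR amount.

SEK 62,000.00 ÷ 0.53219 = MXN 116,499.75
MXN 116,499.75 × 0.049436 = CHF 5,759.28
CHF 5,759.28 ÷ 0.011486 = INR 501,417.38

INR 501,417.38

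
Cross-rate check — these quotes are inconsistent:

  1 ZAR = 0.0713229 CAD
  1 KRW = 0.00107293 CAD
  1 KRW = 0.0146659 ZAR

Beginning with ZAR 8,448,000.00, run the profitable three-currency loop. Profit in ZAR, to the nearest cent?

Profit: ZAR 217,379.38

Profitable loop is ZAR → KRW → CAD → ZAR:
ZAR 8,448,000.00 ÷ 0.0146659 = KRW 576,030,111
KRW 576,030,111 × 0.00107293 = CAD 618,039.99
CAD 618,039.99 ÷ 0.0713229 = ZAR 8,665,379.38
Profit = ZAR 8,665,379.38 − ZAR 8,448,000.00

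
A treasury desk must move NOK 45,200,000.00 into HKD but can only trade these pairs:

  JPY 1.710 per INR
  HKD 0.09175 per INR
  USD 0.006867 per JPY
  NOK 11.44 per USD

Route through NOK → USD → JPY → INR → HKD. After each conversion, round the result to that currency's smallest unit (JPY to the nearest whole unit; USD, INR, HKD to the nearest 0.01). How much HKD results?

HKD 30,871,328.96

NOK 45,200,000.00 ÷ 11.44 = USD 3,951,048.95
USD 3,951,048.95 ÷ 0.006867 = JPY 575,367,548
JPY 575,367,548 ÷ 1.710 = INR 336,472,250.29
INR 336,472,250.29 × 0.09175 = HKD 30,871,328.96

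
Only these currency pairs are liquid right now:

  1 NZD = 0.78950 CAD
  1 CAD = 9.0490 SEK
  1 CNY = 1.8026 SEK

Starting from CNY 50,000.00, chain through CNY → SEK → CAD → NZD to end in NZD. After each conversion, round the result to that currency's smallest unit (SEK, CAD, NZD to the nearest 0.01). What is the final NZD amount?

NZD 12,615.86

CNY 50,000.00 × 1.8026 = SEK 90,130.00
SEK 90,130.00 ÷ 9.0490 = CAD 9,960.22
CAD 9,960.22 ÷ 0.78950 = NZD 12,615.86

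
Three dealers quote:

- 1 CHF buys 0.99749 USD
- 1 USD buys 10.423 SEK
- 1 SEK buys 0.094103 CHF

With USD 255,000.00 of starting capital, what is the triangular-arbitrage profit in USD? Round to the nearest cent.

Profit: USD 5,636.61

Profitable loop is USD → CHF → SEK → USD:
USD 255,000.00 ÷ 0.99749 = CHF 255,641.66
CHF 255,641.66 ÷ 0.094103 = SEK 2,716,615.42
SEK 2,716,615.42 ÷ 10.423 = USD 260,636.61
Profit = USD 260,636.61 − USD 255,000.00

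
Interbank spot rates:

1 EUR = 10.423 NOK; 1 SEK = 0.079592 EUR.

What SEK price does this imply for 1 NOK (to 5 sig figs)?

1 NOK ÷ 10.423 = 0.0959417 EUR
0.0959417 EUR ÷ 0.079592 = 1.20542 SEK

NOK/SEK = 1.2054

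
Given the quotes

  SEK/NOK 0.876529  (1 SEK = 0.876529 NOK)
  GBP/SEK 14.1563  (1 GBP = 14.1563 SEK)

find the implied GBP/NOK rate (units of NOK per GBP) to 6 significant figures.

1 GBP × 14.1563 = 14.1563 SEK
14.1563 SEK × 0.876529 = 12.4084 NOK

GBP/NOK = 12.4084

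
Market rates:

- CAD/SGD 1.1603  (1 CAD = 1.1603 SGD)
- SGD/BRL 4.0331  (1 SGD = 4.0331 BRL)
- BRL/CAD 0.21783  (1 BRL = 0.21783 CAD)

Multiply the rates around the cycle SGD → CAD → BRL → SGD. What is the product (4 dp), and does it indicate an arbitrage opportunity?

0.9810 (arbitrage exists)

Around SGD → CAD → BRL → SGD: 1 ÷ 1.1603 ÷ 0.21783 ÷ 4.0331 = 0.981009
Product < 1; profitable direction is SGD → BRL → CAD → SGD.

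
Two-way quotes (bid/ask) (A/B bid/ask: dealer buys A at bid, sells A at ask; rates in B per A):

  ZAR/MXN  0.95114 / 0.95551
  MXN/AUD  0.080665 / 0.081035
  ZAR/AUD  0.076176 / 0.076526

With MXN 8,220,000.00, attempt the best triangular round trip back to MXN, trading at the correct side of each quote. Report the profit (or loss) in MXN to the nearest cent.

Best loop MXN → AUD → ZAR → MXN:
MXN 8,220,000.00 × 0.080665 (sell MXN at bid) = AUD 663,066.30
AUD 663,066.30 ÷ 0.076526 (buy ZAR at ask) = ZAR 8,664,588.51
ZAR 8,664,588.51 × 0.95114 (sell ZAR at bid) = MXN 8,241,236.71

Net profit: MXN 21,236.71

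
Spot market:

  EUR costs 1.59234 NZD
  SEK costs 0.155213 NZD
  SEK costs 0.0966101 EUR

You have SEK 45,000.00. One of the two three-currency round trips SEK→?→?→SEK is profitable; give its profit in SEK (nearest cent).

Profit: SEK 402.76

Profitable loop is SEK → NZD → EUR → SEK:
SEK 45,000.00 × 0.155213 = NZD 6,984.58
NZD 6,984.58 ÷ 1.59234 = EUR 4,386.37
EUR 4,386.37 ÷ 0.0966101 = SEK 45,402.76
Profit = SEK 45,402.76 − SEK 45,000.00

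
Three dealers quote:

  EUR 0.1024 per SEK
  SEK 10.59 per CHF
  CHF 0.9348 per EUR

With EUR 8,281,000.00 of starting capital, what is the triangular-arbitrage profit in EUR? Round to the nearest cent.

Profitable loop is EUR → CHF → SEK → EUR:
EUR 8,281,000.00 × 0.9348 = CHF 7,741,078.80
CHF 7,741,078.80 × 10.59 = SEK 81,978,024.49
SEK 81,978,024.49 × 0.1024 = EUR 8,394,549.71
Profit = EUR 8,394,549.71 − EUR 8,281,000.00

Profit: EUR 113,549.71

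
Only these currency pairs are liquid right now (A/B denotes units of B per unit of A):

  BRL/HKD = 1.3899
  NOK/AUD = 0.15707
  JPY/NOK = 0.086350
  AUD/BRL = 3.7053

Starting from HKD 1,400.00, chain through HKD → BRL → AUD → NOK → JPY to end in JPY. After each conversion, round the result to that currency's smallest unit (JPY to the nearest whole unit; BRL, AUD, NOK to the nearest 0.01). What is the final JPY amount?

JPY 20,044

HKD 1,400.00 ÷ 1.3899 = BRL 1,007.27
BRL 1,007.27 ÷ 3.7053 = AUD 271.85
AUD 271.85 ÷ 0.15707 = NOK 1,730.76
NOK 1,730.76 ÷ 0.086350 = JPY 20,044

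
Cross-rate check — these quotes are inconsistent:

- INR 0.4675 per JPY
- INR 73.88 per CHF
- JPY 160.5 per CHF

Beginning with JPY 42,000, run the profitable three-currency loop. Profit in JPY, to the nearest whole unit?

Profitable loop is JPY → INR → CHF → JPY:
JPY 42,000 × 0.4675 = INR 19,635.00
INR 19,635.00 ÷ 73.88 = CHF 265.77
CHF 265.77 × 160.5 = JPY 42,656
Profit = JPY 42,656 − JPY 42,000

Profit: JPY 656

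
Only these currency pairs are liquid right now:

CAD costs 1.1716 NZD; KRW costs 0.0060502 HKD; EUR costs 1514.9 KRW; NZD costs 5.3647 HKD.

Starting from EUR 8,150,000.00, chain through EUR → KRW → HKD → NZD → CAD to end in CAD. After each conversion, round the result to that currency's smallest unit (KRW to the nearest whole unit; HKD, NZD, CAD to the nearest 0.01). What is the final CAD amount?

EUR 8,150,000.00 × 1514.9 = KRW 12,346,435,000
KRW 12,346,435,000 × 0.0060502 = HKD 74,698,401.04
HKD 74,698,401.04 ÷ 5.3647 = NZD 13,924,059.32
NZD 13,924,059.32 ÷ 1.1716 = CAD 11,884,652.88

CAD 11,884,652.88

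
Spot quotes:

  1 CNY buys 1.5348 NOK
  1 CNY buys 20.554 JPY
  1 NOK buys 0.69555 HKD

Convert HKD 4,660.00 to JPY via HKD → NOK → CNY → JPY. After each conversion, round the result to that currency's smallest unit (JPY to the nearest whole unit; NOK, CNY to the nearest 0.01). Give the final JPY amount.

HKD 4,660.00 ÷ 0.69555 = NOK 6,699.73
NOK 6,699.73 ÷ 1.5348 = CNY 4,365.21
CNY 4,365.21 × 20.554 = JPY 89,723

JPY 89,723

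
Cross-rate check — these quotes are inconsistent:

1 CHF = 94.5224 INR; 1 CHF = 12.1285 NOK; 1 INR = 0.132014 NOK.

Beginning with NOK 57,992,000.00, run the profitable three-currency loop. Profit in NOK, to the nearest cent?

Profit: NOK 1,672,461.42

Profitable loop is NOK → CHF → INR → NOK:
NOK 57,992,000.00 ÷ 12.1285 = CHF 4,781,465.14
CHF 4,781,465.14 × 94.5224 = INR 451,955,560.93
INR 451,955,560.93 × 0.132014 = NOK 59,664,461.42
Profit = NOK 59,664,461.42 − NOK 57,992,000.00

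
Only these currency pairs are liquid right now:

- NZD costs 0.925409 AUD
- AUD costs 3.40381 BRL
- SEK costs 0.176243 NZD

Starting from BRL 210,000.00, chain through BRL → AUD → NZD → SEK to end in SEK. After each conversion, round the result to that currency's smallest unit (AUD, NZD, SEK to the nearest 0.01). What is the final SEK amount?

BRL 210,000.00 ÷ 3.40381 = AUD 61,695.57
AUD 61,695.57 ÷ 0.925409 = NZD 66,668.44
NZD 66,668.44 ÷ 0.176243 = SEK 378,275.68

SEK 378,275.68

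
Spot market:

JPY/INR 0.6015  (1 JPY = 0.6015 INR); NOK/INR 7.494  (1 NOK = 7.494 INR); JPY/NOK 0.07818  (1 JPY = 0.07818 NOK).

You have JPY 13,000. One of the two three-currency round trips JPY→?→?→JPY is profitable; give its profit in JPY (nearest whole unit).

Profitable loop is JPY → INR → NOK → JPY:
JPY 13,000 × 0.6015 = INR 7,819.50
INR 7,819.50 ÷ 7.494 = NOK 1,043.43
NOK 1,043.43 ÷ 0.07818 = JPY 13,347
Profit = JPY 13,347 − JPY 13,000

Profit: JPY 347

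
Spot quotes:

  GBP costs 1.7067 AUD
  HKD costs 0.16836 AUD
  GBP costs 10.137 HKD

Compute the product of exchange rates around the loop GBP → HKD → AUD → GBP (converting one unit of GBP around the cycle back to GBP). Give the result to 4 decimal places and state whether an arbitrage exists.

Around GBP → HKD → AUD → GBP: 1 × 10.137 × 0.16836 ÷ 1.7067 = 0.999980
Product ≈ 1 (deviation 0.002%, within rounding noise).

1.0000 (no arbitrage)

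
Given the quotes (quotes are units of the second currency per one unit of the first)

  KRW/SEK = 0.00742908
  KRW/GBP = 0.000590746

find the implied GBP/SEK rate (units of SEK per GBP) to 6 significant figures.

GBP/SEK = 12.5758

1 GBP ÷ 0.000590746 = 1692.77 KRW
1692.77 KRW × 0.00742908 = 12.5758 SEK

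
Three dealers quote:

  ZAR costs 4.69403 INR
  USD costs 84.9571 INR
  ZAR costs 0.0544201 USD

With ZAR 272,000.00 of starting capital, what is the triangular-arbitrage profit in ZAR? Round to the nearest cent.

Profit: ZAR 4,156.81

Profitable loop is ZAR → INR → USD → ZAR:
ZAR 272,000.00 × 4.69403 = INR 1,276,776.16
INR 1,276,776.16 ÷ 84.9571 = USD 15,028.48
USD 15,028.48 ÷ 0.0544201 = ZAR 276,156.81
Profit = ZAR 276,156.81 − ZAR 272,000.00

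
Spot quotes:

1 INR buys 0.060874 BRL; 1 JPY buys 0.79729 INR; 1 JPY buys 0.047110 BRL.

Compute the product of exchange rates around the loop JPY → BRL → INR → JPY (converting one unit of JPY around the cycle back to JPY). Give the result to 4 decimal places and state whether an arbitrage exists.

Around JPY → BRL → INR → JPY: 1 × 0.047110 ÷ 0.060874 ÷ 0.79729 = 0.970655
Product < 1; profitable direction is JPY → INR → BRL → JPY.

0.9707 (arbitrage exists)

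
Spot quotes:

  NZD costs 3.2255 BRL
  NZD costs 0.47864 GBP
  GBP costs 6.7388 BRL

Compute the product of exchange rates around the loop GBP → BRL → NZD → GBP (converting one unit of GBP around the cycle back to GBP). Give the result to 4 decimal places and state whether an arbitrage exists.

1.0000 (no arbitrage)

Around GBP → BRL → NZD → GBP: 1 × 6.7388 ÷ 3.2255 × 0.47864 = 0.999987
Product ≈ 1 (deviation 0.001%, within rounding noise).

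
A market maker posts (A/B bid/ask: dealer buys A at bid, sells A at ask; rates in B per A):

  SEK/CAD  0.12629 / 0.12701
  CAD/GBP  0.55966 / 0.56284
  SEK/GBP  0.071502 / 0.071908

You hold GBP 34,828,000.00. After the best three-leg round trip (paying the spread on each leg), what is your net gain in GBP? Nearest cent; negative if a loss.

Best loop GBP → CAD → SEK → GBP:
GBP 34,828,000.00 ÷ 0.56284 (buy CAD at ask) = CAD 61,879,042.00
CAD 61,879,042.00 ÷ 0.12701 (buy SEK at ask) = SEK 487,198,189.13
SEK 487,198,189.13 × 0.071502 (sell SEK at bid) = GBP 34,835,644.92

Net profit: GBP 7,644.92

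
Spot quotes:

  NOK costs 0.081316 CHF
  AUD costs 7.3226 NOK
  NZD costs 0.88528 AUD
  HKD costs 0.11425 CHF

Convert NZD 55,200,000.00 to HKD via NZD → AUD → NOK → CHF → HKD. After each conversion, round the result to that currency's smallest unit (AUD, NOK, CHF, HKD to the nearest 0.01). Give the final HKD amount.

NZD 55,200,000.00 × 0.88528 = AUD 48,867,456.00
AUD 48,867,456.00 × 7.3226 = NOK 357,836,833.31
NOK 357,836,833.31 × 0.081316 = CHF 29,097,859.94
CHF 29,097,859.94 ÷ 0.11425 = HKD 254,685,863.81

HKD 254,685,863.81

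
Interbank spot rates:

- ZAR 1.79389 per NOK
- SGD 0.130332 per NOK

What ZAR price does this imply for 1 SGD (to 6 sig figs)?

1 SGD ÷ 0.130332 = 7.67271 NOK
7.67271 NOK × 1.79389 = 13.764 ZAR

SGD/ZAR = 13.7640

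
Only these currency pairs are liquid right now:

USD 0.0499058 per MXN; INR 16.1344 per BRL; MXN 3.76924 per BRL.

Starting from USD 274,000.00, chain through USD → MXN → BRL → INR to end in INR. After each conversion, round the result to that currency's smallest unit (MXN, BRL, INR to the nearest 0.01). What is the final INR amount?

USD 274,000.00 ÷ 0.0499058 = MXN 5,490,343.81
MXN 5,490,343.81 ÷ 3.76924 = BRL 1,456,618.26
BRL 1,456,618.26 × 16.1344 = INR 23,501,661.65

INR 23,501,661.65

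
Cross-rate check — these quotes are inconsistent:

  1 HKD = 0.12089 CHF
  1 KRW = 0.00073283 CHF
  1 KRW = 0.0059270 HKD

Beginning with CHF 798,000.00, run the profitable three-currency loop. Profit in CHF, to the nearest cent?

Profitable loop is CHF → HKD → KRW → CHF:
CHF 798,000.00 ÷ 0.12089 = HKD 6,601,042.27
HKD 6,601,042.27 ÷ 0.0059270 = KRW 1,113,724,021
KRW 1,113,724,021 × 0.00073283 = CHF 816,170.37
Profit = CHF 816,170.37 − CHF 798,000.00

Profit: CHF 18,170.37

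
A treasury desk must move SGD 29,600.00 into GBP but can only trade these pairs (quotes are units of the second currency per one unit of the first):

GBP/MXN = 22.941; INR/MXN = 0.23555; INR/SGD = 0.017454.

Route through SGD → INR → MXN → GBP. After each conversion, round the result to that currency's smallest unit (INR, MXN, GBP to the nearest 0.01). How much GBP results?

GBP 17,412.76

SGD 29,600.00 ÷ 0.017454 = INR 1,695,886.33
INR 1,695,886.33 × 0.23555 = MXN 399,466.03
MXN 399,466.03 ÷ 22.941 = GBP 17,412.76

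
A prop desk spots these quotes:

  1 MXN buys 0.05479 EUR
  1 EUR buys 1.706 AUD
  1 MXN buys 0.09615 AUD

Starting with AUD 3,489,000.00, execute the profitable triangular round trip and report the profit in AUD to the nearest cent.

Profit: AUD 99,970.85

Profitable loop is AUD → EUR → MXN → AUD:
AUD 3,489,000.00 ÷ 1.706 = EUR 2,045,134.82
EUR 2,045,134.82 ÷ 0.05479 = MXN 37,326,789.89
MXN 37,326,789.89 × 0.09615 = AUD 3,588,970.85
Profit = AUD 3,588,970.85 − AUD 3,489,000.00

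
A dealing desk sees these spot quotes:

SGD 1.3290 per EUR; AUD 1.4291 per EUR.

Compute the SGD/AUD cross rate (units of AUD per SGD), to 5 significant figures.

1 SGD ÷ 1.3290 = 0.752445 EUR
0.752445 EUR × 1.4291 = 1.07532 AUD

SGD/AUD = 1.0753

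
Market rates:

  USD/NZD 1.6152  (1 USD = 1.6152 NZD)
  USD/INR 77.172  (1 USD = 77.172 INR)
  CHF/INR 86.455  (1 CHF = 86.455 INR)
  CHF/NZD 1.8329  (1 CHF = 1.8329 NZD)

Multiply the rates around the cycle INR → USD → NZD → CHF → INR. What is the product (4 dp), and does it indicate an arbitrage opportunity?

Around INR → USD → NZD → CHF → INR: 1 ÷ 77.172 × 1.6152 ÷ 1.8329 × 86.455 = 0.987229
Product < 1; profitable direction is INR → CHF → NZD → USD → INR.

0.9872 (arbitrage exists)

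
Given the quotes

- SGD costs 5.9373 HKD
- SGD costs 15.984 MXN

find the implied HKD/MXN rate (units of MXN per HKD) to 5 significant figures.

HKD/MXN = 2.6921

1 HKD ÷ 5.9373 = 0.168427 SGD
0.168427 SGD × 15.984 = 2.69213 MXN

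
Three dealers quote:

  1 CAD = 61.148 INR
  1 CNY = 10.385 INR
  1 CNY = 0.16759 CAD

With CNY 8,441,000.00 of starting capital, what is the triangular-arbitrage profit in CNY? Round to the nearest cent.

Profit: CNY 113,015.70

Profitable loop is CNY → INR → CAD → CNY:
CNY 8,441,000.00 × 10.385 = INR 87,659,785.00
INR 87,659,785.00 ÷ 61.148 = CAD 1,433,567.49
CAD 1,433,567.49 ÷ 0.16759 = CNY 8,554,015.70
Profit = CNY 8,554,015.70 − CNY 8,441,000.00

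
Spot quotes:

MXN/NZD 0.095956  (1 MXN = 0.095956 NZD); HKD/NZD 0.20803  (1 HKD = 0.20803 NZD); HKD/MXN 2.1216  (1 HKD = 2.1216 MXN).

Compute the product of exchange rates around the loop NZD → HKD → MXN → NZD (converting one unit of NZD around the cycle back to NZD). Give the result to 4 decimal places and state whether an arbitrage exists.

0.9786 (arbitrage exists)

Around NZD → HKD → MXN → NZD: 1 ÷ 0.20803 × 2.1216 × 0.095956 = 0.978610
Product < 1; profitable direction is NZD → MXN → HKD → NZD.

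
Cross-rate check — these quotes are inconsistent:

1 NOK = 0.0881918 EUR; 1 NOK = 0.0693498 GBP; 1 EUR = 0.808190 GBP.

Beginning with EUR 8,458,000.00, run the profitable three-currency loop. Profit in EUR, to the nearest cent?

Profit: EUR 234,889.26

Profitable loop is EUR → GBP → NOK → EUR:
EUR 8,458,000.00 × 0.808190 = GBP 6,835,671.02
GBP 6,835,671.02 ÷ 0.0693498 = NOK 98,567,999.04
NOK 98,567,999.04 × 0.0881918 = EUR 8,692,889.26
Profit = EUR 8,692,889.26 − EUR 8,458,000.00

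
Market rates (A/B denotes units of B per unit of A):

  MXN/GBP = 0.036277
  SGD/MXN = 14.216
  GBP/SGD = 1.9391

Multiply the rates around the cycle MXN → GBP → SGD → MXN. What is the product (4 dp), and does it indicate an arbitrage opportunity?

Around MXN → GBP → SGD → MXN: 1 × 0.036277 × 1.9391 × 14.216 = 1.000021
Product ≈ 1 (deviation 0.002%, within rounding noise).

1.0000 (no arbitrage)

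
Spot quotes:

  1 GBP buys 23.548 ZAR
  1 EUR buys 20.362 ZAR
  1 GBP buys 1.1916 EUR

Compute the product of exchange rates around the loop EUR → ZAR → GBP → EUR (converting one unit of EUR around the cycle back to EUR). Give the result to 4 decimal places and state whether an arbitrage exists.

1.0304 (arbitrage exists)

Around EUR → ZAR → GBP → EUR: 1 × 20.362 ÷ 23.548 × 1.1916 = 1.030379
Product > 1; profitable direction is EUR → ZAR → GBP → EUR.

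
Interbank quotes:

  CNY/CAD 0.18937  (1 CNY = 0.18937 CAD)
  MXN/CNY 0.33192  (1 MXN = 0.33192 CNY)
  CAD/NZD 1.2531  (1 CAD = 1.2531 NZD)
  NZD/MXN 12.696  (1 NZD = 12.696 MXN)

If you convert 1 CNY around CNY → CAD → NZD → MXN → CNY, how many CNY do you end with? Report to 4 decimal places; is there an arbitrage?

Around CNY → CAD → NZD → MXN → CNY: 1 × 0.18937 × 1.2531 × 12.696 × 0.33192 = 0.999994
Product ≈ 1 (deviation 0.001%, within rounding noise).

1.0000 (no arbitrage)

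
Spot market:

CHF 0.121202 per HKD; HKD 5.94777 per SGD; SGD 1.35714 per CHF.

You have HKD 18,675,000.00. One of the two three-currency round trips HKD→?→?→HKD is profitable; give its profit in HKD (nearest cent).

Profitable loop is HKD → SGD → CHF → HKD:
HKD 18,675,000.00 ÷ 5.94777 = SGD 3,139,832.24
SGD 3,139,832.24 ÷ 1.35714 = CHF 2,313,565.47
CHF 2,313,565.47 ÷ 0.121202 = HKD 19,088,509.00
Profit = HKD 19,088,509.00 − HKD 18,675,000.00

Profit: HKD 413,509.00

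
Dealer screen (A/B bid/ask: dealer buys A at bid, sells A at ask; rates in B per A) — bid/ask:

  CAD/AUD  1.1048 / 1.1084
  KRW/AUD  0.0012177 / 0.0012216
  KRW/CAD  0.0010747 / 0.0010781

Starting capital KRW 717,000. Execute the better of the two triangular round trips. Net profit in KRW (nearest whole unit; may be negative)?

Net profit: KRW 13,641

Best loop KRW → AUD → CAD → KRW:
KRW 717,000 × 0.0012177 (sell KRW at bid) = AUD 873.09
AUD 873.09 ÷ 1.1084 (buy CAD at ask) = CAD 787.70
CAD 787.70 ÷ 0.0010781 (buy KRW at ask) = KRW 730,641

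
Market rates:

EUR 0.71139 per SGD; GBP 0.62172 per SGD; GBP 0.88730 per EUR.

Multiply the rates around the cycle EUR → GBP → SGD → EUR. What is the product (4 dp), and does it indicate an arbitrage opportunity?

Around EUR → GBP → SGD → EUR: 1 × 0.88730 ÷ 0.62172 × 0.71139 = 1.015274
Product > 1; profitable direction is EUR → GBP → SGD → EUR.

1.0153 (arbitrage exists)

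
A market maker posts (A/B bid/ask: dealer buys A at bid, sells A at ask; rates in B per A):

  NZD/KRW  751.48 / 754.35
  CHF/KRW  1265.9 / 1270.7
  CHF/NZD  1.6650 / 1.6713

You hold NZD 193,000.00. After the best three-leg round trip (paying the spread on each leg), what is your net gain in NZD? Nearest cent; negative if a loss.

Best loop NZD → CHF → KRW → NZD:
NZD 193,000.00 ÷ 1.6713 (buy CHF at ask) = CHF 115,478.97
CHF 115,478.97 × 1265.9 (sell CHF at bid) = KRW 146,184,826
KRW 146,184,826 ÷ 754.35 (buy NZD at ask) = NZD 193,789.12

Net profit: NZD 789.12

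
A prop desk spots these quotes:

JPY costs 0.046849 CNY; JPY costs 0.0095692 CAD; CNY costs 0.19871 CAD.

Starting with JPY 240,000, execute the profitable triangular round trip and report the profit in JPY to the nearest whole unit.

Profitable loop is JPY → CAD → CNY → JPY:
JPY 240,000 × 0.0095692 = CAD 2,296.61
CAD 2,296.61 ÷ 0.19871 = CNY 11,557.59
CNY 11,557.59 ÷ 0.046849 = JPY 246,699
Profit = JPY 246,699 − JPY 240,000

Profit: JPY 6,699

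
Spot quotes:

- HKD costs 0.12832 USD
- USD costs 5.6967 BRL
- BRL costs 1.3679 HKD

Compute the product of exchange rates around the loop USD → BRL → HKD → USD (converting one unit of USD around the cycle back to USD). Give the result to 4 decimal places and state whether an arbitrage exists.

Around USD → BRL → HKD → USD: 1 × 5.6967 × 1.3679 × 0.12832 = 0.999936
Product ≈ 1 (deviation 0.006%, within rounding noise).

0.9999 (no arbitrage)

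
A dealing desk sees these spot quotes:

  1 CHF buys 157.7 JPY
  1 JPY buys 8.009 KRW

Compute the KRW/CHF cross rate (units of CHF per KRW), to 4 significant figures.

KRW/CHF = 0.0007918

1 KRW ÷ 8.009 = 0.12486 JPY
0.12486 JPY ÷ 157.7 = 0.000791754 CHF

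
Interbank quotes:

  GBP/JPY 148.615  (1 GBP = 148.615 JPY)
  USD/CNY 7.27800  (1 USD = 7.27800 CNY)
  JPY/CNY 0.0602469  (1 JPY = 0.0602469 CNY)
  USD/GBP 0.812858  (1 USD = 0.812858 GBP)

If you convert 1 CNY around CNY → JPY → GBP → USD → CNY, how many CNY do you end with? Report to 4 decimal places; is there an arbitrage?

Around CNY → JPY → GBP → USD → CNY: 1 ÷ 0.0602469 ÷ 148.615 ÷ 0.812858 × 7.27800 = 1.000000
Product ≈ 1 (deviation 0.000%, within rounding noise).

1.0000 (no arbitrage)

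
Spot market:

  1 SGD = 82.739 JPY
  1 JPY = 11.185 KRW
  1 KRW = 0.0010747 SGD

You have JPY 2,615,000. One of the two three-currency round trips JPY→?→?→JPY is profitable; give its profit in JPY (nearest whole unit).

Profit: JPY 14,288

Profitable loop is JPY → SGD → KRW → JPY:
JPY 2,615,000 ÷ 82.739 = SGD 31,605.41
SGD 31,605.41 ÷ 0.0010747 = KRW 29,408,588
KRW 29,408,588 ÷ 11.185 = JPY 2,629,288
Profit = JPY 2,629,288 − JPY 2,615,000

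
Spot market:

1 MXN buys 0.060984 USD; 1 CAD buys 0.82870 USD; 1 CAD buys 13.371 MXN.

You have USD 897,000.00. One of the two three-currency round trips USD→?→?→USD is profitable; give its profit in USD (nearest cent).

Profitable loop is USD → MXN → CAD → USD:
USD 897,000.00 ÷ 0.060984 = MXN 14,708,776.07
MXN 14,708,776.07 ÷ 13.371 = CAD 1,100,050.56
CAD 1,100,050.56 × 0.82870 = USD 911,611.90
Profit = USD 911,611.90 − USD 897,000.00

Profit: USD 14,611.90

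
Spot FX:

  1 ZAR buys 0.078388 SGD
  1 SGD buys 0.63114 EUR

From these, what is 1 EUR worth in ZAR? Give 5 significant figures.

1 EUR ÷ 0.63114 = 1.58443 SGD
1.58443 SGD ÷ 0.078388 = 20.2127 ZAR

EUR/ZAR = 20.213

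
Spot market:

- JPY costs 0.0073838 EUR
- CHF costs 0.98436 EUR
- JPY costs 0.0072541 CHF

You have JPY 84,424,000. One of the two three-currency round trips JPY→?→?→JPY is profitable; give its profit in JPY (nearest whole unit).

Profit: JPY 2,874,816

Profitable loop is JPY → EUR → CHF → JPY:
JPY 84,424,000 × 0.0073838 = EUR 623,369.93
EUR 623,369.93 ÷ 0.98436 = CHF 633,274.34
CHF 633,274.34 ÷ 0.0072541 = JPY 87,298,816
Profit = JPY 87,298,816 − JPY 84,424,000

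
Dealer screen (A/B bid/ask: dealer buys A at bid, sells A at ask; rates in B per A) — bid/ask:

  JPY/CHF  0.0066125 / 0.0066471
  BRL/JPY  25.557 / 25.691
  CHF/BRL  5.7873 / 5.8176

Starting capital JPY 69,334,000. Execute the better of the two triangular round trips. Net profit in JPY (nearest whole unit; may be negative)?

Best loop JPY → BRL → CHF → JPY:
JPY 69,334,000 ÷ 25.691 (buy BRL at ask) = BRL 2,698,766.10
BRL 2,698,766.10 ÷ 5.8176 (buy CHF at ask) = CHF 463,896.81
CHF 463,896.81 ÷ 0.0066471 (buy JPY at ask) = JPY 69,789,354

Net profit: JPY 455,354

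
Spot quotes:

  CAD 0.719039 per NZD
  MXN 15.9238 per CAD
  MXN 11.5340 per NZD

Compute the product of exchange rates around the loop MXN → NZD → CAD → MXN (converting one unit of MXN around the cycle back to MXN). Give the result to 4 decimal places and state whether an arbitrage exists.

Around MXN → NZD → CAD → MXN: 1 ÷ 11.5340 × 0.719039 × 15.9238 = 0.992703
Product < 1; profitable direction is MXN → CAD → NZD → MXN.

0.9927 (arbitrage exists)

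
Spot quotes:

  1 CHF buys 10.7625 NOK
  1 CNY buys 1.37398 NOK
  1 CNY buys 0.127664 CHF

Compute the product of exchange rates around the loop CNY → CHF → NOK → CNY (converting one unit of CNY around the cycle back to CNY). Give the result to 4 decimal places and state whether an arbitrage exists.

1.0000 (no arbitrage)

Around CNY → CHF → NOK → CNY: 1 × 0.127664 × 10.7625 ÷ 1.37398 = 1.000003
Product ≈ 1 (deviation 0.000%, within rounding noise).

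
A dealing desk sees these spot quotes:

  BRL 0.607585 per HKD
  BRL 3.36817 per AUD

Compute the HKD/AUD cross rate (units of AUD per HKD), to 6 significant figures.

HKD/AUD = 0.180390

1 HKD × 0.607585 = 0.607585 BRL
0.607585 BRL ÷ 3.36817 = 0.18039 AUD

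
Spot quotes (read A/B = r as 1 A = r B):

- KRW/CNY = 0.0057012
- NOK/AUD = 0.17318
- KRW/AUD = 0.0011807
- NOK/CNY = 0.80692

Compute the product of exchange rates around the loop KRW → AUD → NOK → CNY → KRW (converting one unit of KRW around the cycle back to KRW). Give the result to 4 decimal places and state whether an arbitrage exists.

0.9650 (arbitrage exists)

Around KRW → AUD → NOK → CNY → KRW: 1 × 0.0011807 ÷ 0.17318 × 0.80692 ÷ 0.0057012 = 0.964953
Product < 1; profitable direction is KRW → CNY → NOK → AUD → KRW.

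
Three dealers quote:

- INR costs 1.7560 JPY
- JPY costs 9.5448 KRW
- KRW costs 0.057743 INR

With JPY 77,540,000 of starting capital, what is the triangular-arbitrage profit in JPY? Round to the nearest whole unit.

Profitable loop is JPY → INR → KRW → JPY:
JPY 77,540,000 ÷ 1.7560 = INR 44,157,175.40
INR 44,157,175.40 ÷ 0.057743 = KRW 764,719,107
KRW 764,719,107 ÷ 9.5448 = JPY 80,118,924
Profit = JPY 80,118,924 − JPY 77,540,000

Profit: JPY 2,578,924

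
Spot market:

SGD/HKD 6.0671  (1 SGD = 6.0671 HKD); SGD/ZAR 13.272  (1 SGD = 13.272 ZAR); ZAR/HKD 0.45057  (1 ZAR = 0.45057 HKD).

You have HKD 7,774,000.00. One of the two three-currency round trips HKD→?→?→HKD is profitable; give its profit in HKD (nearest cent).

Profit: HKD 113,276.11

Profitable loop is HKD → ZAR → SGD → HKD:
HKD 7,774,000.00 ÷ 0.45057 = ZAR 17,253,700.87
ZAR 17,253,700.87 ÷ 13.272 = SGD 1,300,007.60
SGD 1,300,007.60 × 6.0671 = HKD 7,887,276.11
Profit = HKD 7,887,276.11 − HKD 7,774,000.00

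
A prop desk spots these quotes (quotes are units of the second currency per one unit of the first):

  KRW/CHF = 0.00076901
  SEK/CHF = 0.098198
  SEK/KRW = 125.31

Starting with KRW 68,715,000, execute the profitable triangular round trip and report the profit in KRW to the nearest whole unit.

Profitable loop is KRW → SEK → CHF → KRW:
KRW 68,715,000 ÷ 125.31 = SEK 548,360.07
SEK 548,360.07 × 0.098198 = CHF 53,847.86
CHF 53,847.86 ÷ 0.00076901 = KRW 70,022,317
Profit = KRW 70,022,317 − KRW 68,715,000

Profit: KRW 1,307,317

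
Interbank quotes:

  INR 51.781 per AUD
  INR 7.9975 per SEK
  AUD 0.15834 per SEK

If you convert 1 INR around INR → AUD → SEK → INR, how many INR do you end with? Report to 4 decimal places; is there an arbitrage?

0.9754 (arbitrage exists)

Around INR → AUD → SEK → INR: 1 ÷ 51.781 ÷ 0.15834 × 7.9975 = 0.975423
Product < 1; profitable direction is INR → SEK → AUD → INR.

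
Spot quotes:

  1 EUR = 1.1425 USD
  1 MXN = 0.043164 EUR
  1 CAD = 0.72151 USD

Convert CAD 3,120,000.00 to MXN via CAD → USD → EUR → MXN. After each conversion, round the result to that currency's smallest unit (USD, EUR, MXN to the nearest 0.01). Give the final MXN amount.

CAD 3,120,000.00 × 0.72151 = USD 2,251,111.20
USD 2,251,111.20 ÷ 1.1425 = EUR 1,970,338.03
EUR 1,970,338.03 ÷ 0.043164 = MXN 45,647,716.38

MXN 45,647,716.38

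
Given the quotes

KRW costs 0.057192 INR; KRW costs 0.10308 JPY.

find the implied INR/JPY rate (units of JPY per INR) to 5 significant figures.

1 INR ÷ 0.057192 = 17.485 KRW
17.485 KRW × 0.10308 = 1.80235 JPY

INR/JPY = 1.8023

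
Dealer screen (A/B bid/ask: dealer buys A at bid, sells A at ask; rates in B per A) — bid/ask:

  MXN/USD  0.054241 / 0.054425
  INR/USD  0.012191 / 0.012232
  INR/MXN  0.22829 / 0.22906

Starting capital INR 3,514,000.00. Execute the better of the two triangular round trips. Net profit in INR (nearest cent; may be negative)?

Best loop INR → MXN → USD → INR:
INR 3,514,000.00 × 0.22829 (sell INR at bid) = MXN 802,211.06
MXN 802,211.06 × 0.054241 (sell MXN at bid) = USD 43,512.73
USD 43,512.73 ÷ 0.012232 (buy INR at ask) = INR 3,557,286.63

Net profit: INR 43,286.63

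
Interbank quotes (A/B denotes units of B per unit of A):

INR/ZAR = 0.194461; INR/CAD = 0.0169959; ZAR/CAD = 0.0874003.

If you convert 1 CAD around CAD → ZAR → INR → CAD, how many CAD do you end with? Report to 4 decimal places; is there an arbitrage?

Around CAD → ZAR → INR → CAD: 1 ÷ 0.0874003 ÷ 0.194461 × 0.0169959 = 0.999997
Product ≈ 1 (deviation 0.000%, within rounding noise).

1.0000 (no arbitrage)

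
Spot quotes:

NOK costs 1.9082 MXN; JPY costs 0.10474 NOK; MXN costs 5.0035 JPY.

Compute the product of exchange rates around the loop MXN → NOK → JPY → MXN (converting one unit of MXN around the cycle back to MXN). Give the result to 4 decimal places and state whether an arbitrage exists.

1.0000 (no arbitrage)

Around MXN → NOK → JPY → MXN: 1 ÷ 1.9082 ÷ 0.10474 ÷ 5.0035 = 0.999976
Product ≈ 1 (deviation 0.002%, within rounding noise).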